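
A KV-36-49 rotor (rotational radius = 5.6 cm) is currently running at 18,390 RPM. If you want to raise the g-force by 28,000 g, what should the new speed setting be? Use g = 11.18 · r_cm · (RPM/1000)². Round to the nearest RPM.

Current RCF = 11.18 × 5.6 × (18.39)² = 11.18 × 5.6 × 338.1921 ≈ 21,173.5 × g
Target RCF = 21,173.5 + 28,000 = 49,173.5 × g
(N/1000)² = 49,173.5 / 62.608 = 785.4188
N = 1000 × √785.4188 ≈ 28,025.3

N₂ ≈ 28025 RPM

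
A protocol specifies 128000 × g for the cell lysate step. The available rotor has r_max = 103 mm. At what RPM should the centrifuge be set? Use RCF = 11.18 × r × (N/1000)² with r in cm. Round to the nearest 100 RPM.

33300 RPM

r = 103 mm = 10.3 cm
RCF = 11.18 × r × (N/1000)²
128,000 = 11.18 × 10.3 × (N/1000)²
(N/1000)² = 128,000 / 115.154 = 1111.555
N = 1000 × √1111.555 ≈ 33,340.0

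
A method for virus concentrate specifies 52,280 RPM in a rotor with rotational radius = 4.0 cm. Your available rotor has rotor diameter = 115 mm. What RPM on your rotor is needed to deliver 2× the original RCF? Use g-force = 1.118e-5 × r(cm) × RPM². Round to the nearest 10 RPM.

RCF_original = 1.118 × 10⁻⁵ × 4 × (52280)² = 1.118 × 10⁻⁵ × 4 × 2,733,198,400 ≈ 122,228.6 × g
Target RCF = 2 × 122,228.6 ≈ 244,457.2 × g
Your rotor: r = 115 mm / 2 = 57.5 mm = 5.75 cm
244,457.2 = 1.118 × 10⁻⁵ × 5.75 × N²
N² = 244,457.2 / (6.4285 × 10⁻⁵) = 3,802,709,808
N ≈ √3,802,709,808 ≈ 61,666.1

61670 RPM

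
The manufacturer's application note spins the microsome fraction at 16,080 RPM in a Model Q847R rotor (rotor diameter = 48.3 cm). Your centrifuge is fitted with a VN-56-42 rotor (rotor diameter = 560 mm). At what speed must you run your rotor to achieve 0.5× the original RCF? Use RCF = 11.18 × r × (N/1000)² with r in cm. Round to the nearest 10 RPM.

10560 RPM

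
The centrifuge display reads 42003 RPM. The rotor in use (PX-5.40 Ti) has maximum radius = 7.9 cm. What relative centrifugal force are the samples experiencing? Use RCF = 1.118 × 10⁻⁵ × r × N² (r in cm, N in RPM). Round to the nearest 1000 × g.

RCF = 1.118 × 10⁻⁵ × r × N²
RCF = 1.118 × 10⁻⁵ × 7.9 × (42003)² = 1.118 × 10⁻⁵ × 7.9 × 1,764,252,009 ≈ 155,822.3 × g

156000 g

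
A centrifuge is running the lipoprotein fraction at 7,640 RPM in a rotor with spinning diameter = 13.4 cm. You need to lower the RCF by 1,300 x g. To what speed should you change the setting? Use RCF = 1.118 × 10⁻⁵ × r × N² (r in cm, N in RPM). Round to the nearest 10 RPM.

r = 13.4 / 2 = 6.7 cm
Current RCF = 1.118 × 10⁻⁵ × 6.7 × (7640)² = 1.118 × 10⁻⁵ × 6.7 × 58,369,600 ≈ 4,372.2 × g
Target RCF = 4,372.2 − 1,300 = 3,072.2 × g
N² = 3,072.2 / (7.4906 × 10⁻⁵) = 41,014,071
N ≈ √41,014,071 ≈ 6,404.2

6400 RPM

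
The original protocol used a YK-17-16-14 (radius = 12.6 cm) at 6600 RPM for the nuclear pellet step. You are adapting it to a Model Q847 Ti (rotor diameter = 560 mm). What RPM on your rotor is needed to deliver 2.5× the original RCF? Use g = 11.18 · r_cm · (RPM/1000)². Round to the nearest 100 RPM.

7000 RPM

RCF = 11.18 × r × (N/1000)²
RCF_original = 11.18 × 12.6 × (6.6)² = 11.18 × 12.6 × 43.56 ≈ 6,136.2 × g
Target RCF = 2.5 × 6,136.2 ≈ 15,340.5 × g
Your rotor: r = 560 mm / 2 = 280 mm = 28 cm
15,340.5 = 11.18 × 28 × (N/1000)²
(N/1000)² = 15,340.5 / 313.04 = 49.00492
N = 1000 × √49.00492 ≈ 7,000.4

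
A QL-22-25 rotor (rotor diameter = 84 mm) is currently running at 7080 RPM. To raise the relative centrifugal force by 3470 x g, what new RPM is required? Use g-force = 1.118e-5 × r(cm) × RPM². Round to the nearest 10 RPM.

11140 RPM

r = 84 mm / 2 = 42 mm = 4.2 cm
Current RCF = 1.118 × 10⁻⁵ × 4.2 × (7080)² = 1.118 × 10⁻⁵ × 4.2 × 50,126,400 ≈ 2,353.7 × g
Target RCF = 2,353.7 + 3,470 = 5,823.7 × g
N² = 5,823.7 / (4.6956 × 10⁻⁵) = 124,024,619
N ≈ √124,024,619 ≈ 11,136.6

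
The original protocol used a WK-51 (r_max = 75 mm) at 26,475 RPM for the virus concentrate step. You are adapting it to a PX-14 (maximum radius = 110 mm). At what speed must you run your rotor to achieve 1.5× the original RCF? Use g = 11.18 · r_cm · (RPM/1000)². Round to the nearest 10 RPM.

≈ 26770 RPM

Original rotor: r = 75 mm = 7.5 cm
RCF_original = 11.18 × 7.5 × (26.475)² = 11.18 × 7.5 × 700.925625 ≈ 58,772.6 × g
Target RCF = 1.5 × 58,772.6 ≈ 88,158.9 × g
Your rotor: r = 110 mm = 11.0 cm
88,158.9 = 11.18 × 11 × (N/1000)²
(N/1000)² = 88,158.9 / 122.98 = 716.8556
N = 1000 × √716.8556 ≈ 26,774.2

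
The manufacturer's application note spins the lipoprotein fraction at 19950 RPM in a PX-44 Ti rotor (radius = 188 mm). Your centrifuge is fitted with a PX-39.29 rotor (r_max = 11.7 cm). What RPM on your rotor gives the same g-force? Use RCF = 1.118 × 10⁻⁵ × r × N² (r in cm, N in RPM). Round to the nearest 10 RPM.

≈ 25290 RPM

Original rotor: r = 188 mm = 18.8 cm
RCF = 1.118 × 10⁻⁵ × r × N²
RCF_original = 1.118 × 10⁻⁵ × 18.8 × (19950)² = 1.118 × 10⁻⁵ × 18.8 × 398,002,500 ≈ 83,653.8 × g
83,653.8 = 1.118 × 10⁻⁵ × 11.7 × N²
N² = 83,653.8 / (13.0806 × 10⁻⁵) = 639,525,710
N ≈ √639,525,710 ≈ 25,288.8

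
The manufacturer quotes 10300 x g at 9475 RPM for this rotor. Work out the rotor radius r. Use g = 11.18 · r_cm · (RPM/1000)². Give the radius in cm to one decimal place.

≈ 10.3 cm

RCF = 11.18 × r × (N/1000)²
10300 = 11.18 × r × (9.475)²
r = 10300 / (11.18 × 89.775625) = 10300 / 1003.691 ≈ 10.262 cm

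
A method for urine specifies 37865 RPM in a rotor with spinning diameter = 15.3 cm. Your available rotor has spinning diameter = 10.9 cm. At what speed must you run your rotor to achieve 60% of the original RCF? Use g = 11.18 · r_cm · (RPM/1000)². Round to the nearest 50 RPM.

Original rotor: r = 15.3 / 2 = 7.65 cm
RCF_original = 11.18 × 7.65 × (37.865)² = 11.18 × 7.65 × 1,433.758225 ≈ 122,625 × g
Target RCF = 0.6 × 122,625 ≈ 73,575 × g
Your rotor: r = 10.9 / 2 = 5.45 cm
73,575 = 11.18 × 5.45 × (N/1000)²
(N/1000)² = 73,575 / 60.931 = 1207.513
N = 1000 × √1207.513 ≈ 34,749.3

34750 RPM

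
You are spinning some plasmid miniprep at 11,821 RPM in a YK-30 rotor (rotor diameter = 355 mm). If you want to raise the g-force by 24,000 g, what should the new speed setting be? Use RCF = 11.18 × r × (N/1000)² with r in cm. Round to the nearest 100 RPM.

r = 355 mm / 2 = 177.5 mm = 17.75 cm
Current RCF = 11.18 × 17.75 × (11.821)² = 11.18 × 17.75 × 139.736041 ≈ 27,729.9 × g
Target RCF = 27,729.9 + 24,000 = 51,729.9 × g
(N/1000)² = 51,729.9 / 198.445 = 260.6763
N = 1000 × √260.6763 ≈ 16,145.5

16100 RPM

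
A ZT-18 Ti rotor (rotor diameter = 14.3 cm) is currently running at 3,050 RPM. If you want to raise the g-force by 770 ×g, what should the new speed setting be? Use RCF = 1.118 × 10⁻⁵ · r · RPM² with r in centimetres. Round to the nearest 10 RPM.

≈ 4350 RPM

r = 14.3 / 2 = 7.15 cm
Current RCF = 1.118 × 10⁻⁵ × 7.15 × (3050)² = 1.118 × 10⁻⁵ × 7.15 × 9,302,500 ≈ 743.6 × g
Target RCF = 743.6 + 770 = 1,513.6 × g
N² = 1,513.6 / (7.9937 × 10⁻⁵) = 18,934,911
N ≈ √18,934,911 ≈ 4,351.4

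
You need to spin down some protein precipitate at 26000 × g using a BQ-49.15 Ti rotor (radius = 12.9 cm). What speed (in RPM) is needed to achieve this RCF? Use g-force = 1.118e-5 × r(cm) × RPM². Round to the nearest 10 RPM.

26,000 = 1.118 × 10⁻⁵ × 12.9 × N²
N² = 26,000 / (14.4222 × 10⁻⁵) = 180,277,628
N ≈ √180,277,628 ≈ 13,426.8

N ≈ 13430 RPM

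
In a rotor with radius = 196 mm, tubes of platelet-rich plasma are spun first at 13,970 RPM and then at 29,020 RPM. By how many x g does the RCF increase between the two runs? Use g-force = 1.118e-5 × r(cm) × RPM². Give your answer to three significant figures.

≈ 142000 x g

r = 196 mm = 19.6 cm
RCF₁ = 1.118 × 10⁻⁵ × 19.6 × (13970)² = 1.118 × 10⁻⁵ × 19.6 × 195,160,900 ≈ 42,765.2 × g
RCF₂ = 1.118 × 10⁻⁵ × 19.6 × (29020)² = 1.118 × 10⁻⁵ × 19.6 × 842,160,400 ≈ 184,540.9 × g
Increase = 184,540.9 − 42,765.2 = 141,775.7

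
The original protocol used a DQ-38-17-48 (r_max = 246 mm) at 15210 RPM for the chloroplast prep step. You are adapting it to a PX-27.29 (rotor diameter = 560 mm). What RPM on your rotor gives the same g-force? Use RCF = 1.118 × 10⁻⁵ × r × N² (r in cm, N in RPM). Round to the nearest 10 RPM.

Original rotor: r = 246 mm = 24.6 cm
RCF_original = 1.118 × 10⁻⁵ × 24.6 × (15210)² = 1.118 × 10⁻⁵ × 24.6 × 231,344,100 ≈ 63,626.1 × g
Your rotor: r = 560 mm / 2 = 280 mm = 28 cm
63,626.1 = 1.118 × 10⁻⁵ × 28 × N²
N² = 63,626.1 / (31.304 × 10⁻⁵) = 203,252,300
N ≈ √203,252,300 ≈ 14,256.7

≈ 14260 RPM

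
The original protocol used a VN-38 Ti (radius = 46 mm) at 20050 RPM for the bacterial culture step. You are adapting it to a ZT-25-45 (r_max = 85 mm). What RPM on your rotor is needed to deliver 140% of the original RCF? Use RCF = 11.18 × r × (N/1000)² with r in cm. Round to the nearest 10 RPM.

≈ 17450 RPM

Original rotor: r = 46 mm = 4.6 cm
RCF_original = 11.18 × 4.6 × (20.05)² = 11.18 × 4.6 × 402.0025 ≈ 20,674.2 × g
Target RCF = 1.4 × 20,674.2 ≈ 28,943.9 × g
Your rotor: r = 85 mm = 8.5 cm
28,943.9 = 11.18 × 8.5 × (N/1000)²
(N/1000)² = 28,943.9 / 95.03 = 304.5764
N = 1000 × √304.5764 ≈ 17,452.1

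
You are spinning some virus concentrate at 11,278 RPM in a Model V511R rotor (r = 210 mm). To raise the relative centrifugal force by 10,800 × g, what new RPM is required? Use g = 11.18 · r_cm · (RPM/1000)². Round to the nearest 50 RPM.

r = 210 mm = 21.0 cm
Current RCF = 11.18 × 21 × (11.278)² = 11.18 × 21 × 127.193284 ≈ 29,862.4 × g
Target RCF = 29,862.4 + 10,800 = 40,662.4 × g
(N/1000)² = 40,662.4 / 234.78 = 173.1936
N = 1000 × √173.1936 ≈ 13,160.3

13150 RPM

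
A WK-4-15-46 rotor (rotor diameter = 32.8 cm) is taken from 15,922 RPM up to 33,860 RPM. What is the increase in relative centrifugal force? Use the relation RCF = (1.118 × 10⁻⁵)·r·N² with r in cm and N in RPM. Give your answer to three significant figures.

≈ 164000 ×g

r = 32.8 / 2 = 16.4 cm
RCF₁ = 1.118 × 10⁻⁵ × 16.4 × (15922)² = 1.118 × 10⁻⁵ × 16.4 × 253,510,084 ≈ 46,481.6 × g
RCF₂ = 1.118 × 10⁻⁵ × 16.4 × (33860)² = 1.118 × 10⁻⁵ × 16.4 × 1,146,499,600 ≈ 210,213 × g
Increase = 210,213 − 46,481.6 = 163,731.4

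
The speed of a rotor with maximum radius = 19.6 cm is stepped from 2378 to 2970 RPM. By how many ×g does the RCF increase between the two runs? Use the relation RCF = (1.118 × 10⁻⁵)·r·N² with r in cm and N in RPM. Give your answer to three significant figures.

694 ×g

RCF₁ = 1.118 × 10⁻⁵ × 19.6 × (2378)² = 1.118 × 10⁻⁵ × 19.6 × 5,654,884 ≈ 1,239.1 × g
RCF₂ = 1.118 × 10⁻⁵ × 19.6 × (2970)² = 1.118 × 10⁻⁵ × 19.6 × 8,820,900 ≈ 1,932.9 × g
Increase = 1,932.9 − 1,239.1 = 693.8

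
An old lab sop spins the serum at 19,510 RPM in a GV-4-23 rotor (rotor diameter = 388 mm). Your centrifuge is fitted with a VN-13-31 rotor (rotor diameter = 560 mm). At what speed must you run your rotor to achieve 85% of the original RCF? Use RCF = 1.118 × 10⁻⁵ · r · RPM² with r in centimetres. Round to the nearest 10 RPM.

Original rotor: r = 388 mm / 2 = 194 mm = 19.4 cm
RCF_original = 1.118 × 10⁻⁵ × 19.4 × (19510)² = 1.118 × 10⁻⁵ × 19.4 × 380,640,100 ≈ 82,557.8 × g
Target RCF = 0.85 × 82,557.8 ≈ 70,174.1 × g
Your rotor: r = 560 mm / 2 = 280 mm = 28 cm
70,174.1 = 1.118 × 10⁻⁵ × 28 × N²
N² = 70,174.1 / (31.304 × 10⁻⁵) = 224,169,755
N ≈ √224,169,755 ≈ 14,972.3

14970 RPM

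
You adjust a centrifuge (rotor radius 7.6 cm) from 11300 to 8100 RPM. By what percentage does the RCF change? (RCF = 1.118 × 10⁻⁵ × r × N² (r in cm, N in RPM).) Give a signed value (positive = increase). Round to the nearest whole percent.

RCF ∝ N², so the ratio is (8100/11300)² = (0.716814)² = 0.5138.
Change = 0.5138 − 1 = -0.4862 → -48.6%.

-49%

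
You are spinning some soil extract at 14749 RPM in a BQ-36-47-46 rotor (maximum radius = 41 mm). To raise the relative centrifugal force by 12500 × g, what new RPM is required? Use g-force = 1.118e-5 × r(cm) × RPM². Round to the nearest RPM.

N₂ ≈ 22141 RPM

r = 41 mm = 4.1 cm
Current RCF = 1.118 × 10⁻⁵ × 4.1 × (14749)² = 1.118 × 10⁻⁵ × 4.1 × 217,533,001 ≈ 9,971.3 × g
Target RCF = 9,971.3 + 12,500 = 22,471.3 × g
N² = 22,471.3 / (4.5838 × 10⁻⁵) = 490,232,994
N ≈ √490,232,994 ≈ 22,141.2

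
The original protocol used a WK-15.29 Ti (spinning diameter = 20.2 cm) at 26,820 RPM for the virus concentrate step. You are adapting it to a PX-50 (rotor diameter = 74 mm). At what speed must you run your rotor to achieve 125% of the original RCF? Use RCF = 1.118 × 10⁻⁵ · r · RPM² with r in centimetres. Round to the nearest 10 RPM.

≈ 49540 RPM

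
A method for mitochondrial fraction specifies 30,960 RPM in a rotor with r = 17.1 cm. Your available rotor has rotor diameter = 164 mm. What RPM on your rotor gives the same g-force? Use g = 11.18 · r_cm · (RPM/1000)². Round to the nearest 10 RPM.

RCF_original = 11.18 × 17.1 × (30.96)² = 11.18 × 17.1 × 958.5216 ≈ 183,248.2 × g
Your rotor: r = 164 mm / 2 = 82 mm = 8.2 cm
183,248.2 = 11.18 × 8.2 × (N/1000)²
(N/1000)² = 183,248.2 / 91.676 = 1998.868
N = 1000 × √1998.868 ≈ 44,708.7

44710 RPM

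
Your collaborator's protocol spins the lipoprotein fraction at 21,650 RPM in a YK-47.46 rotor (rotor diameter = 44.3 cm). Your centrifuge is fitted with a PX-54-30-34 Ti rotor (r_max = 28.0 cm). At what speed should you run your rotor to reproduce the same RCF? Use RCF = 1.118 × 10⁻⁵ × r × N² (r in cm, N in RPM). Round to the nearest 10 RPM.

19260 RPM

Original rotor: r = 44.3 / 2 = 22.15 cm
RCF = 1.118 × 10⁻⁵ × r × N²
RCF_original = 1.118 × 10⁻⁵ × 22.15 × (21650)² = 1.118 × 10⁻⁵ × 22.15 × 468,722,500 ≈ 116,073 × g
116,073 = 1.118 × 10⁻⁵ × 28 × N²
N² = 116,073 / (31.304 × 10⁻⁵) = 370,792,870
N ≈ √370,792,870 ≈ 19,256.0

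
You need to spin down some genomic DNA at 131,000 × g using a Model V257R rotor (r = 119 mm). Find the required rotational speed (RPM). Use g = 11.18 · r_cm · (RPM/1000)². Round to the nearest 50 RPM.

r = 119 mm = 11.9 cm
131,000 = 11.18 × 11.9 × (N/1000)²
(N/1000)² = 131,000 / 133.042 = 984.6515
N = 1000 × √984.6515 ≈ 31,379.2

31400 RPM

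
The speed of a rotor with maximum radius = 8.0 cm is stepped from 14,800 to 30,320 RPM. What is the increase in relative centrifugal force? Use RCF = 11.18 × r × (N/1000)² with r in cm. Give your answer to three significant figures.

RCF₁ = 11.18 × 8 × (14.8)² = 11.18 × 8 × 219.04 ≈ 19,590.9 × g
RCF₂ = 11.18 × 8 × (30.32)² = 11.18 × 8 × 919.3024 ≈ 82,222.4 × g
Increase = 82,222.4 − 19,590.9 = 62,631.5

62600 ×g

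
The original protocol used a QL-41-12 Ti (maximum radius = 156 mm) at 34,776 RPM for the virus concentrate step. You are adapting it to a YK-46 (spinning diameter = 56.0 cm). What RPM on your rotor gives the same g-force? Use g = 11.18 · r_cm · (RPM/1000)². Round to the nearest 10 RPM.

≈ 25960 RPM

Original rotor: r = 156 mm = 15.6 cm
RCF = 11.18 × r × (N/1000)²
RCF_original = 11.18 × 15.6 × (34.776)² = 11.18 × 15.6 × 1,209.370176 ≈ 210,923.8 × g
Your rotor: r = 56.0 / 2 = 28 cm
210,923.8 = 11.18 × 28 × (N/1000)²
(N/1000)² = 210,923.8 / 313.04 = 673.7918
N = 1000 × √673.7918 ≈ 25,957.5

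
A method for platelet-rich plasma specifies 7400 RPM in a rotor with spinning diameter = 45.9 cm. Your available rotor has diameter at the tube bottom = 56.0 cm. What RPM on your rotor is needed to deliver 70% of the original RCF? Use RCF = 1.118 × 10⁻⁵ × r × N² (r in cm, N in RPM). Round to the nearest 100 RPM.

Original rotor: r = 45.9 / 2 = 22.95 cm
RCF_original = 1.118 × 10⁻⁵ × 22.95 × (7400)² = 1.118 × 10⁻⁵ × 22.95 × 54,760,000 ≈ 14,050.4 × g
Target RCF = 0.7 × 14,050.4 ≈ 9,835.3 × g
Your rotor: r = 56.0 / 2 = 28 cm
9,835.3 = 1.118 × 10⁻⁵ × 28 × N²
N² = 9,835.3 / (31.304 × 10⁻⁵) = 31,418,669
N ≈ √31,418,669 ≈ 5,605.2

≈ 5600 RPM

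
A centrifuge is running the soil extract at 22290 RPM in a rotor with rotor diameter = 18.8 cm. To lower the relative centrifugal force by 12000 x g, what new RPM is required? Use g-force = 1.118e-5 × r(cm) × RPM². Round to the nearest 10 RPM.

r = 18.8 / 2 = 9.4 cm
Current RCF = 1.118 × 10⁻⁵ × 9.4 × (22290)² = 1.118 × 10⁻⁵ × 9.4 × 496,844,100 ≈ 52,214.3 × g
Target RCF = 52,214.3 − 12,000 = 40,214.3 × g
N² = 40,214.3 / (10.5092 × 10⁻⁵) = 382,658,052
N ≈ √382,658,052 ≈ 19,561.6

≈ 19560 RPM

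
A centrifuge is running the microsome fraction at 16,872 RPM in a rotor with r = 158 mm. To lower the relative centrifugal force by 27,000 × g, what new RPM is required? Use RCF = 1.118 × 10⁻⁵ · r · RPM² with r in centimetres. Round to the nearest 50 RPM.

11500 RPM

r = 158 mm = 15.8 cm
Current RCF = 1.118 × 10⁻⁵ × 15.8 × (16872)² = 1.118 × 10⁻⁵ × 15.8 × 284,664,384 ≈ 50,284.3 × g
Target RCF = 50,284.3 − 27,000 = 23,284.3 × g
N² = 23,284.3 / (17.6644 × 10⁻⁵) = 131,814,837
N ≈ √131,814,837 ≈ 11,481.1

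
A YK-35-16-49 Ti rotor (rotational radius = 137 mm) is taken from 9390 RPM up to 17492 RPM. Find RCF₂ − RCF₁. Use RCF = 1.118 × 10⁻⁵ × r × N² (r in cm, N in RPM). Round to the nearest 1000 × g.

r = 137 mm = 13.7 cm
RCF₁ = 1.118 × 10⁻⁵ × 13.7 × (9390)² = 1.118 × 10⁻⁵ × 13.7 × 88,172,100 ≈ 13,505 × g
RCF₂ = 1.118 × 10⁻⁵ × 13.7 × (17492)² = 1.118 × 10⁻⁵ × 13.7 × 305,970,064 ≈ 46,864.2 × g
Increase = 46,864.2 − 13,505 = 33,359.2

≈ 33000 × g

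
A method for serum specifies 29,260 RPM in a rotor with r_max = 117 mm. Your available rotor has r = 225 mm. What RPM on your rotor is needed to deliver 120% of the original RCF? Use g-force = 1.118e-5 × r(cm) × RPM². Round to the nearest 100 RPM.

Original rotor: r = 117 mm = 11.7 cm
RCF_original = 1.118 × 10⁻⁵ × 11.7 × (29260)² = 1.118 × 10⁻⁵ × 11.7 × 856,147,600 ≈ 111,989.2 × g
Target RCF = 1.2 × 111,989.2 ≈ 134,387 × g
Your rotor: r = 225 mm = 22.5 cm
134,387 = 1.118 × 10⁻⁵ × 22.5 × N²
N² = 134,387 / (25.155 × 10⁻⁵) = 534,235,738
N ≈ √534,235,738 ≈ 23,113.5

≈ 23100 RPM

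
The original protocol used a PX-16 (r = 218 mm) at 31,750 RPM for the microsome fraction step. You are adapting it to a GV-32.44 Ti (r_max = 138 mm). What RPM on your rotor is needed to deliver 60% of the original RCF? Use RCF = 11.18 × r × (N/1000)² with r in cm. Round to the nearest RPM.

30911 RPM

Original rotor: r = 218 mm = 21.8 cm
RCF_original = 11.18 × 21.8 × (31.75)² = 11.18 × 21.8 × 1,008.0625 ≈ 245,689 × g
Target RCF = 0.6 × 245,689 ≈ 147,413.4 × g
Your rotor: r = 138 mm = 13.8 cm
147,413.4 = 11.18 × 13.8 × (N/1000)²
(N/1000)² = 147,413.4 / 154.284 = 955.4678
N = 1000 × √955.4678 ≈ 30,910.6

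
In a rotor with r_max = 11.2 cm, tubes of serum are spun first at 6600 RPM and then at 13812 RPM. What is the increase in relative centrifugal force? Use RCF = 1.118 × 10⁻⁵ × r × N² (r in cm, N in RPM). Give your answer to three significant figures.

18400 x g

RCF₁ = 1.118 × 10⁻⁵ × 11.2 × (6600)² = 1.118 × 10⁻⁵ × 11.2 × 43,560,000 ≈ 5,454.4 × g
RCF₂ = 1.118 × 10⁻⁵ × 11.2 × (13812)² = 1.118 × 10⁻⁵ × 11.2 × 190,771,344 ≈ 23,887.6 × g
Increase = 23,887.6 − 5,454.4 = 18,433.2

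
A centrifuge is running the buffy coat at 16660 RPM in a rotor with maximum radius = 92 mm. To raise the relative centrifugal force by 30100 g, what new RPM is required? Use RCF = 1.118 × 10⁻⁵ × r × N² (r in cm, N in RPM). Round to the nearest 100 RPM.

r = 92 mm = 9.2 cm
Current RCF = 1.118 × 10⁻⁵ × 9.2 × (16660)² = 1.118 × 10⁻⁵ × 9.2 × 277,555,600 ≈ 28,548.3 × g
Target RCF = 28,548.3 + 30,100 = 58,648.3 × g
N² = 58,648.3 / (10.2856 × 10⁻⁵) = 570,198,141
N ≈ √570,198,141 ≈ 23,878.8

23900 RPM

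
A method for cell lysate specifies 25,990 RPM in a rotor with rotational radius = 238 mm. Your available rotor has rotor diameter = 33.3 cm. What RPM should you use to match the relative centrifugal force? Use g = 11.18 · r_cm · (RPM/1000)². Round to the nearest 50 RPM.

Original rotor: r = 238 mm = 23.8 cm
RCF = 11.18 × r × (N/1000)²
RCF_original = 11.18 × 23.8 × (25.99)² = 11.18 × 23.8 × 675.4801 ≈ 179,734.4 × g
Your rotor: r = 33.3 / 2 = 16.65 cm
179,734.4 = 11.18 × 16.65 × (N/1000)²
(N/1000)² = 179,734.4 / 186.147 = 965.5509
N = 1000 × √965.5509 ≈ 31,073.3

31050 RPM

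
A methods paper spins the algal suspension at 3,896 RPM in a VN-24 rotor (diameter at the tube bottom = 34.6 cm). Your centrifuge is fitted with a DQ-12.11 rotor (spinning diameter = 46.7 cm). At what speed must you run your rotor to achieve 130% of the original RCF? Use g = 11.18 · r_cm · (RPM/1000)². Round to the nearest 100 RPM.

Original rotor: r = 34.6 / 2 = 17.3 cm
RCF = 11.18 × r × (N/1000)²
RCF_original = 11.18 × 17.3 × (3.896)² = 11.18 × 17.3 × 15.178816 ≈ 2,935.8 × g
Target RCF = 1.3 × 2,935.8 ≈ 3,816.5 × g
Your rotor: r = 46.7 / 2 = 23.35 cm
3,816.5 = 11.18 × 23.35 × (N/1000)²
(N/1000)² = 3,816.5 / 261.053 = 14.61964
N = 1000 × √14.61964 ≈ 3,823.6

3800 RPM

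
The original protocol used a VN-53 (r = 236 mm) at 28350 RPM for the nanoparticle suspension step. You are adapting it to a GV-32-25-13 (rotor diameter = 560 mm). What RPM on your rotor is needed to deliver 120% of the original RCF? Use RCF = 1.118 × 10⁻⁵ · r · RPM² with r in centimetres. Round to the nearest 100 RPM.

≈ 28500 RPM

Original rotor: r = 236 mm = 23.6 cm
RCF_original = 1.118 × 10⁻⁵ × 23.6 × (28350)² = 1.118 × 10⁻⁵ × 23.6 × 803,722,500 ≈ 212,060.6 × g
Target RCF = 1.2 × 212,060.6 ≈ 254,472.7 × g
Your rotor: r = 560 mm / 2 = 280 mm = 28 cm
254,472.7 = 1.118 × 10⁻⁵ × 28 × N²
N² = 254,472.7 / (31.304 × 10⁻⁵) = 812,907,935
N ≈ √812,907,935 ≈ 28,511.5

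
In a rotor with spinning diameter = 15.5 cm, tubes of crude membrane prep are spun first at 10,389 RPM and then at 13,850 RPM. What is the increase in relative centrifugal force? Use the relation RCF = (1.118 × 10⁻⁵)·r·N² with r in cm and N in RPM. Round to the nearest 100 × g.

r = 15.5 / 2 = 7.75 cm
RCF₁ = 1.118 × 10⁻⁵ × 7.75 × (10389)² = 1.118 × 10⁻⁵ × 7.75 × 107,931,321 ≈ 9,351.7 × g
RCF₂ = 1.118 × 10⁻⁵ × 7.75 × (13850)² = 1.118 × 10⁻⁵ × 7.75 × 191,822,500 ≈ 16,620.5 × g
Increase = 16,620.5 − 9,351.7 = 7,268.8

≈ 7300 ×g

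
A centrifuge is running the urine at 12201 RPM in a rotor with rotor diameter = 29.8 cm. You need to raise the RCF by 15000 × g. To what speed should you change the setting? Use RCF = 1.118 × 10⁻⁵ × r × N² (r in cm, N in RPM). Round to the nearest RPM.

r = 29.8 / 2 = 14.9 cm
Current RCF = 1.118 × 10⁻⁵ × 14.9 × (12201)² = 1.118 × 10⁻⁵ × 14.9 × 148,864,401 ≈ 24,798.1 × g
Target RCF = 24,798.1 + 15,000 = 39,798.1 × g
N² = 39,798.1 / (16.6582 × 10⁻⁵) = 238,909,966
N ≈ √238,909,966 ≈ 15,456.7

15457 RPM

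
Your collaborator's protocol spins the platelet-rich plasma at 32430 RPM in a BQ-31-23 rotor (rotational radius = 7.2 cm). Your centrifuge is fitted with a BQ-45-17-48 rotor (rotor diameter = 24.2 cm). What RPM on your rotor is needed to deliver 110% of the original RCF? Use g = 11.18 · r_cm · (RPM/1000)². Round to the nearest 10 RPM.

RCF = 11.18 × r × (N/1000)²
RCF_original = 11.18 × 7.2 × (32.43)² = 11.18 × 7.2 × 1,051.7049 ≈ 84,658 × g
Target RCF = 1.1 × 84,658 ≈ 93,123.8 × g
Your rotor: r = 24.2 / 2 = 12.1 cm
93,123.8 = 11.18 × 12.1 × (N/1000)²
(N/1000)² = 93,123.8 / 135.278 = 688.3884
N = 1000 × √688.3884 ≈ 26,237.2

26240 RPM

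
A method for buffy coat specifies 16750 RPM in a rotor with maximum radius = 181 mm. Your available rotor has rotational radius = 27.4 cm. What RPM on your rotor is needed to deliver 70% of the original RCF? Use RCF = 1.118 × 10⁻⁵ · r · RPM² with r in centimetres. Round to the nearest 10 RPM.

≈ 11390 RPM

Original rotor: r = 181 mm = 18.1 cm
RCF_original = 1.118 × 10⁻⁵ × 18.1 × (16750)² = 1.118 × 10⁻⁵ × 18.1 × 280,562,500 ≈ 56,774.1 × g
Target RCF = 0.7 × 56,774.1 ≈ 39,741.9 × g
39,741.9 = 1.118 × 10⁻⁵ × 27.4 × N²
N² = 39,741.9 / (30.6332 × 10⁻⁵) = 129,734,732
N ≈ √129,734,732 ≈ 11,390.1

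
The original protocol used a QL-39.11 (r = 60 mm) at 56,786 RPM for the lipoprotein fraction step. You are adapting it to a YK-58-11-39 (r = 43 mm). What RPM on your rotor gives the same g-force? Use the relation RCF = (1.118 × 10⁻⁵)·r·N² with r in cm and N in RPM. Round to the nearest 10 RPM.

Original rotor: r = 60 mm = 6.0 cm
RCF_original = 1.118 × 10⁻⁵ × 6 × (56786)² = 1.118 × 10⁻⁵ × 6 × 3,224,649,796 ≈ 216,309.5 × g
Your rotor: r = 43 mm = 4.3 cm
216,309.5 = 1.118 × 10⁻⁵ × 4.3 × N²
N² = 216,309.5 / (4.8074 × 10⁻⁵) = 4,499,511,170
N ≈ √4,499,511,170 ≈ 67,078.4

≈ 67080 RPM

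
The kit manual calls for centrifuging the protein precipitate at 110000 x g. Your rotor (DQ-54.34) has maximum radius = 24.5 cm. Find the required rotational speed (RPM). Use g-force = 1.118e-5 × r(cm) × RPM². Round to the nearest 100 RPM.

110,000 = 1.118 × 10⁻⁵ × 24.5 × N²
N² = 110,000 / (27.391 × 10⁻⁵) = 401,591,764
N ≈ √401,591,764 ≈ 20,039.8

N ≈ 20000 RPM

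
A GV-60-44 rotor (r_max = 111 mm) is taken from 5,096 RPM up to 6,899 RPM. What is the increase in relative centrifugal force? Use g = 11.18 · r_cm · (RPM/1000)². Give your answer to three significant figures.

r = 111 mm = 11.1 cm
RCF₁ = 11.18 × 11.1 × (5.096)² = 11.18 × 11.1 × 25.969216 ≈ 3,222.7 × g
RCF₂ = 11.18 × 11.1 × (6.899)² = 11.18 × 11.1 × 47.596201 ≈ 5,906.6 × g
Increase = 5,906.6 − 3,222.7 = 2,683.9

2680 × g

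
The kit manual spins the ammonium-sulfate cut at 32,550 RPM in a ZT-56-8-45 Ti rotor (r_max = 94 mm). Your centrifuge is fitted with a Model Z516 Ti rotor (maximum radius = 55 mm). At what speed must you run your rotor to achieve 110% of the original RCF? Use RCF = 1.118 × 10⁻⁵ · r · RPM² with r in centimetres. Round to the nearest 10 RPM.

Original rotor: r = 94 mm = 9.4 cm
RCF = 1.118 × 10⁻⁵ × r × N²
RCF_original = 1.118 × 10⁻⁵ × 9.4 × (32550)² = 1.118 × 10⁻⁵ × 9.4 × 1,059,502,500 ≈ 111,345.2 × g
Target RCF = 1.1 × 111,345.2 ≈ 122,479.7 × g
Your rotor: r = 55 mm = 5.5 cm
122,479.7 = 1.118 × 10⁻⁵ × 5.5 × N²
N² = 122,479.7 / (6.149 × 10⁻⁵) = 1,991,863,718
N ≈ √1,991,863,718 ≈ 44,630.3

44630 RPM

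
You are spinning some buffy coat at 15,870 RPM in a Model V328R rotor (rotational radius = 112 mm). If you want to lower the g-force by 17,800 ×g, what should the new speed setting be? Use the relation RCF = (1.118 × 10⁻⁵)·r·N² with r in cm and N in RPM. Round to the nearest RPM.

10474 RPM

r = 112 mm = 11.2 cm
Current RCF = 1.118 × 10⁻⁵ × 11.2 × (15870)² = 1.118 × 10⁻⁵ × 11.2 × 251,856,900 ≈ 31,536.5 × g
Target RCF = 31,536.5 − 17,800 = 13,736.5 × g
N² = 13,736.5 / (12.5216 × 10⁻⁵) = 109,702,434
N ≈ √109,702,434 ≈ 10,473.9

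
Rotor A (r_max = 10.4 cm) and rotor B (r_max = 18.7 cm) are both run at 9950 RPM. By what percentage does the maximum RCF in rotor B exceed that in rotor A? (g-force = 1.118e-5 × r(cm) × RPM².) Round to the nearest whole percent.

80%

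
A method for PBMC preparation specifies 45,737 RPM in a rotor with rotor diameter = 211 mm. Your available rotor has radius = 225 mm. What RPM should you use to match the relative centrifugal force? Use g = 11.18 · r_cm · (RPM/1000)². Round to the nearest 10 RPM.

31320 RPM

Original rotor: r = 211 mm / 2 = 105.5 mm = 10.55 cm
RCF = 11.18 × r × (N/1000)²
RCF_original = 11.18 × 10.55 × (45.737)² = 11.18 × 10.55 × 2,091.873169 ≈ 246,734.3 × g
Your rotor: r = 225 mm = 22.5 cm
246,734.3 = 11.18 × 22.5 × (N/1000)²
(N/1000)² = 246,734.3 / 251.55 = 980.8559
N = 1000 × √980.8559 ≈ 31,318.6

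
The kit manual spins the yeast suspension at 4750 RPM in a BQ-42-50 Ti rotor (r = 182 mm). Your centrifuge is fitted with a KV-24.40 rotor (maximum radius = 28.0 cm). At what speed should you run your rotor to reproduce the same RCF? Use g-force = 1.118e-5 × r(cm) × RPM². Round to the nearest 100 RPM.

3800 RPM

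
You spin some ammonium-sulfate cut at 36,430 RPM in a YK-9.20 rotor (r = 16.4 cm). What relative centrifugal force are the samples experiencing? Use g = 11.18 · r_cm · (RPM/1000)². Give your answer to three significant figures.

RCF = 11.18 × r × (N/1000)²
RCF = 11.18 × 16.4 × (36.43)² = 11.18 × 16.4 × 1,327.1449 ≈ 243,334.7 × g

RCF ≈ 243000 x g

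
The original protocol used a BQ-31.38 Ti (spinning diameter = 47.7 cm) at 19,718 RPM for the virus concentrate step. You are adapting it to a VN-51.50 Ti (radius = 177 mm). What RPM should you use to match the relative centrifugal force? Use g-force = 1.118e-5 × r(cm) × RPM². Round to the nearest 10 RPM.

Original rotor: r = 47.7 / 2 = 23.85 cm
RCF = 1.118 × 10⁻⁵ × r × N²
RCF_original = 1.118 × 10⁻⁵ × 23.85 × (19718)² = 1.118 × 10⁻⁵ × 23.85 × 388,799,524 ≈ 103,670.7 × g
Your rotor: r = 177 mm = 17.7 cm
103,670.7 = 1.118 × 10⁻⁵ × 17.7 × N²
N² = 103,670.7 / (19.7886 × 10⁻⁵) = 523,891,028
N ≈ √523,891,028 ≈ 22,888.7

22890 RPM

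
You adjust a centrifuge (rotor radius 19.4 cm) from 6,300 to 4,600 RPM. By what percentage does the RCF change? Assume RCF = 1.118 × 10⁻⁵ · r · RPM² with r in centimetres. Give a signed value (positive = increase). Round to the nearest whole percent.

-47%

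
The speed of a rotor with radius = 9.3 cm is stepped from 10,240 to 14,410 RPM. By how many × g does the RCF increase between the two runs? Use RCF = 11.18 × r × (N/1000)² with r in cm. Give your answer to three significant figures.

10700 × g

RCF₁ = 11.18 × 9.3 × (10.24)² = 11.18 × 9.3 × 104.8576 ≈ 10,902.5 × g
RCF₂ = 11.18 × 9.3 × (14.41)² = 11.18 × 9.3 × 207.6481 ≈ 21,590 × g
Increase = 21,590 − 10,902.5 = 10,687.5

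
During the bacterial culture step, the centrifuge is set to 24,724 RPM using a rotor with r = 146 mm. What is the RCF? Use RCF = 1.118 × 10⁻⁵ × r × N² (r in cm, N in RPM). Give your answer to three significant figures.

r = 146 mm = 14.6 cm
RCF = 1.118 × 10⁻⁵ × r × N²
RCF = 1.118 × 10⁻⁵ × 14.6 × (24724)² = 1.118 × 10⁻⁵ × 14.6 × 611,276,176 ≈ 99,777.4 × g

99800 g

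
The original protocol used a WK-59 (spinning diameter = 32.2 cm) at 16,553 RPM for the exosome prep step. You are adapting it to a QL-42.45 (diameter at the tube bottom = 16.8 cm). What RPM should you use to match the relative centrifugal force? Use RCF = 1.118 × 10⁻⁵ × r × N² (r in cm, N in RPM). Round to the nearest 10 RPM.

Original rotor: r = 32.2 / 2 = 16.1 cm
RCF_original = 1.118 × 10⁻⁵ × 16.1 × (16553)² = 1.118 × 10⁻⁵ × 16.1 × 274,001,809 ≈ 49,319.8 × g
Your rotor: r = 16.8 / 2 = 8.4 cm
49,319.8 = 1.118 × 10⁻⁵ × 8.4 × N²
N² = 49,319.8 / (9.3912 × 10⁻⁵) = 525,170,372
N ≈ √525,170,372 ≈ 22,916.6

≈ 22920 RPM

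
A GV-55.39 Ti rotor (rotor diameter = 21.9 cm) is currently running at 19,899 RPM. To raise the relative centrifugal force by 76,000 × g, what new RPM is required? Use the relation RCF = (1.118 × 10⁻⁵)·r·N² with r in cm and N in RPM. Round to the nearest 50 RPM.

≈ 31900 RPM

r = 21.9 / 2 = 10.95 cm
Current RCF = 1.118 × 10⁻⁵ × 10.95 × (19899)² = 1.118 × 10⁻⁵ × 10.95 × 395,970,201 ≈ 48,475.1 × g
Target RCF = 48,475.1 + 76,000 = 124,475.1 × g
N² = 124,475.1 / (12.2421 × 10⁻⁵) = 1,016,778,984
N ≈ √1,016,778,984 ≈ 31,887.0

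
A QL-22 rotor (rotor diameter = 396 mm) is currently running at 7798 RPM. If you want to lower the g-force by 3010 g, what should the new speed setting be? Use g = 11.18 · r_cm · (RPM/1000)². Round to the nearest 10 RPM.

N₂ ≈ 6870 RPM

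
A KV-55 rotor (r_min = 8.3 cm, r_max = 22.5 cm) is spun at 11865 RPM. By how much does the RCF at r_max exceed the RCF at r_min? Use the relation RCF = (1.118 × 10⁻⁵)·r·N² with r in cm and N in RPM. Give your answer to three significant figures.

22300 g

RCF_max = 1.118 × 10⁻⁵ × 22.5 × (11865)² = 1.118 × 10⁻⁵ × 22.5 × 140,778,225 ≈ 35,412.8 × g
RCF_min = 1.118 × 10⁻⁵ × 8.3 × (11865)² = 1.118 × 10⁻⁵ × 8.3 × 140,778,225 ≈ 13,063.4 × g
ΔRCF = 35,412.8 − 13,063.4 = 22,349.4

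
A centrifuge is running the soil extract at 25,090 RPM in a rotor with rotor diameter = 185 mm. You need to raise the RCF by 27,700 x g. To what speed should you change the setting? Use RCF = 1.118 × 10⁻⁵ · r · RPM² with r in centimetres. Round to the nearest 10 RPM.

r = 185 mm / 2 = 92.5 mm = 9.25 cm
Current RCF = 1.118 × 10⁻⁵ × 9.25 × (25090)² = 1.118 × 10⁻⁵ × 9.25 × 629,508,100 ≈ 65,100.6 × g
Target RCF = 65,100.6 + 27,700 = 92,800.6 × g
N² = 92,800.6 / (10.3415 × 10⁻⁵) = 897,361,118
N ≈ √897,361,118 ≈ 29,956.0

29960 RPM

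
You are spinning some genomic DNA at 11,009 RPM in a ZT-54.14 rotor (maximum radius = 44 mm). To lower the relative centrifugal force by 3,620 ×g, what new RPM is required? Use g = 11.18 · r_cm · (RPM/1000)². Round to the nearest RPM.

N₂ ≈ 6900 RPM

r = 44 mm = 4.4 cm
Current RCF = 11.18 × 4.4 × (11.009)² = 11.18 × 4.4 × 121.198081 ≈ 5,962 × g
Target RCF = 5,962 − 3,620 = 2,342 × g
(N/1000)² = 2,342 / 49.192 = 47.60937
N = 1000 × √47.60937 ≈ 6,900.0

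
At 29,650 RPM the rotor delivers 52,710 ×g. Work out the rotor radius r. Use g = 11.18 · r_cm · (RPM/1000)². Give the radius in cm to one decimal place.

r ≈ 5.4 cm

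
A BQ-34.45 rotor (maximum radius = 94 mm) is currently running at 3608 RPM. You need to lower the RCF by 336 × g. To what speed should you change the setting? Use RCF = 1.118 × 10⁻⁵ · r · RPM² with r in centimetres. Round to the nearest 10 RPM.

r = 94 mm = 9.4 cm
Current RCF = 1.118 × 10⁻⁵ × 9.4 × (3608)² = 1.118 × 10⁻⁵ × 9.4 × 13,017,664 ≈ 1,368.1 × g
Target RCF = 1,368.1 − 336 = 1,032.1 × g
N² = 1,032.1 / (10.5092 × 10⁻⁵) = 9,820,919
N ≈ √9,820,919 ≈ 3,133.8

N₂ ≈ 3130 RPM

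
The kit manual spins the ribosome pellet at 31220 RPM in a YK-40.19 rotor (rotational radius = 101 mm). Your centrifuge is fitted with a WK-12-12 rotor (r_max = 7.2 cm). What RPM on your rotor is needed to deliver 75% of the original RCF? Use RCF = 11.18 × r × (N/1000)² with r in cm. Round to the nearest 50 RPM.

32000 RPM

Original rotor: r = 101 mm = 10.1 cm
RCF = 11.18 × r × (N/1000)²
RCF_original = 11.18 × 10.1 × (31.22)² = 11.18 × 10.1 × 974.6884 ≈ 110,059.9 × g
Target RCF = 0.75 × 110,059.9 ≈ 82,544.9 × g
82,544.9 = 11.18 × 7.2 × (N/1000)²
(N/1000)² = 82,544.9 / 80.496 = 1025.453
N = 1000 × √1025.453 ≈ 32,022.7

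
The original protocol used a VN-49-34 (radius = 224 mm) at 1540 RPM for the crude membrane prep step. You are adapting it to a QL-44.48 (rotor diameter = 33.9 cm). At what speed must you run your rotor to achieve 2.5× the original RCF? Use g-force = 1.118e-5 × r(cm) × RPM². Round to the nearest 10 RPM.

Original rotor: r = 224 mm = 22.4 cm
RCF = 1.118 × 10⁻⁵ × r × N²
RCF_original = 1.118 × 10⁻⁵ × 22.4 × (1540)² = 1.118 × 10⁻⁵ × 22.4 × 2,371,600 ≈ 593.9 × g
Target RCF = 2.5 × 593.9 ≈ 1,484.8 × g
Your rotor: r = 33.9 / 2 = 16.95 cm
1,484.8 = 1.118 × 10⁻⁵ × 16.95 × N²
N² = 1,484.8 / (18.9501 × 10⁻⁵) = 7,835,315
N ≈ √7,835,315 ≈ 2,799.2

≈ 2800 RPM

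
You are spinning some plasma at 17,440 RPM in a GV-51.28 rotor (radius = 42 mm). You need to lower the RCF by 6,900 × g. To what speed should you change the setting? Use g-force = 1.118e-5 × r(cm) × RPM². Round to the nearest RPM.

r = 42 mm = 4.2 cm
Current RCF = 1.118 × 10⁻⁵ × 4.2 × (17440)² = 1.118 × 10⁻⁵ × 4.2 × 304,153,600 ≈ 14,281.8 × g
Target RCF = 14,281.8 − 6,900 = 7,381.8 × g
N² = 7,381.8 / (4.6956 × 10⁻⁵) = 157,206,747
N ≈ √157,206,747 ≈ 12,538.2

12538 RPM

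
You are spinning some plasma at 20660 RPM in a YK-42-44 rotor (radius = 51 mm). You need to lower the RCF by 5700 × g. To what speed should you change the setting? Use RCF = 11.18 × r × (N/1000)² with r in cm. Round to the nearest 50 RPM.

18100 RPM

r = 51 mm = 5.1 cm
Current RCF = 11.18 × 5.1 × (20.66)² = 11.18 × 5.1 × 426.8356 ≈ 24,337.3 × g
Target RCF = 24,337.3 − 5,700 = 18,637.3 × g
(N/1000)² = 18,637.3 / 57.018 = 326.867
N = 1000 × √326.867 ≈ 18,079.5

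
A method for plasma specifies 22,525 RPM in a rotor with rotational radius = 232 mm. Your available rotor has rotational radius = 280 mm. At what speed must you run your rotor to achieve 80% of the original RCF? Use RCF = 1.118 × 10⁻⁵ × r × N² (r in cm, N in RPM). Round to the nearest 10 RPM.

18340 RPM

Original rotor: r = 232 mm = 23.2 cm
RCF_original = 1.118 × 10⁻⁵ × 23.2 × (22525)² = 1.118 × 10⁻⁵ × 23.2 × 507,375,625 ≈ 131,601.1 × g
Target RCF = 0.8 × 131,601.1 ≈ 105,280.9 × g
Your rotor: r = 280 mm = 28.0 cm
105,280.9 = 1.118 × 10⁻⁵ × 28 × N²
N² = 105,280.9 / (31.304 × 10⁻⁵) = 336,317,723
N ≈ √336,317,723 ≈ 18,339.0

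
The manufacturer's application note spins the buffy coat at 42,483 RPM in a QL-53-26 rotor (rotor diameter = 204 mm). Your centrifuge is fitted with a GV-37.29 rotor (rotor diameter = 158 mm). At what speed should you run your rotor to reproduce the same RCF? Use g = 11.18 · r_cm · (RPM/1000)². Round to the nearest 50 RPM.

Original rotor: r = 204 mm / 2 = 102 mm = 10.2 cm
RCF_original = 11.18 × 10.2 × (42.483)² = 11.18 × 10.2 × 1,804.805289 ≈ 205,812.8 × g
Your rotor: r = 158 mm / 2 = 79 mm = 7.9 cm
205,812.8 = 11.18 × 7.9 × (N/1000)²
(N/1000)² = 205,812.8 / 88.322 = 2330.255
N = 1000 × √2330.255 ≈ 48,272.7

≈ 48250 RPM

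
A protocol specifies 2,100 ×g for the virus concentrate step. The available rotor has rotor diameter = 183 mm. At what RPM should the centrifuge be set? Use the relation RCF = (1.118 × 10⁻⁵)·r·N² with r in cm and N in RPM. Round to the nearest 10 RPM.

r = 183 mm / 2 = 91.5 mm = 9.15 cm
2,100 = 1.118 × 10⁻⁵ × 9.15 × N²
N² = 2,100 / (10.2297 × 10⁻⁵) = 20,528,461
N ≈ √20,528,461 ≈ 4,530.8

N ≈ 4530 RPM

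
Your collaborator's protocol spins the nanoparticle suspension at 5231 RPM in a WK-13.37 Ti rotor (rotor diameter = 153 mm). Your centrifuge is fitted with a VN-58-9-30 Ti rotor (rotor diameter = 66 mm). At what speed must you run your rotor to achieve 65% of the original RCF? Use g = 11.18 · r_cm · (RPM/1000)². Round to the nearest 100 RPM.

6400 RPM

Original rotor: r = 153 mm / 2 = 76.5 mm = 7.65 cm
RCF_original = 11.18 × 7.65 × (5.231)² = 11.18 × 7.65 × 27.363361 ≈ 2,340.3 × g
Target RCF = 0.65 × 2,340.3 ≈ 1,521.2 × g
Your rotor: r = 66 mm / 2 = 33 mm = 3.3 cm
1,521.2 = 11.18 × 3.3 × (N/1000)²
(N/1000)² = 1,521.2 / 36.894 = 41.23164
N = 1000 × √41.23164 ≈ 6,421.2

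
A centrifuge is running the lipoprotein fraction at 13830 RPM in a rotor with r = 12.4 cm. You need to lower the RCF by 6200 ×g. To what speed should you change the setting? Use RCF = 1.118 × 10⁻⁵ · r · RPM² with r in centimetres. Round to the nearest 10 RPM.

Current RCF = 1.118 × 10⁻⁵ × 12.4 × (13830)² = 1.118 × 10⁻⁵ × 12.4 × 191,268,900 ≈ 26,516 × g
Target RCF = 26,516 − 6,200 = 20,316 × g
N² = 20,316 / (13.8632 × 10⁻⁵) = 146,546,252
N ≈ √146,546,252 ≈ 12,105.6

12110 RPM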